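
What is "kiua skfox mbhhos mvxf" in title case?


Input string: 'kiua skfox mbhhos mvxf'
Operation: capitalize first letter of each word
Word transformations: 'kiua'->'Kiua', 'skfox'->'Skfox', 'mbhhos'->'Mbhhos', 'mvxf'->'Mvxf'
Result: Kiua Skfox Mbhhos Mvxf


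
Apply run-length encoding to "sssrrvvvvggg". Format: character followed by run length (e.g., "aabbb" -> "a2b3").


Input: 'sssrrvvvvggg'
Operation: identify consecutive runs
Runs: 'sss' -> s3, 'rr' -> r2, 'vvvv' -> v4, 'ggg' -> g3
Encoded: s3r2v4g3


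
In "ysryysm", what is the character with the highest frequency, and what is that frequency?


Input: 'ysryysm'
Operation: tally each character
Counts: 'm':1, 'r':1, 's':2, 'y':3
Maximum: 'y' appears 3 times


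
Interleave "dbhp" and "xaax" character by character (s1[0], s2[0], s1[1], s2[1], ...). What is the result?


String 1: 'dbhp'
String 2: 'xaax'
Operation: alternate characters
Pairs: 'd'+'x', 'b'+'a', 'h'+'a', 'p'+'x'
Result: dxbahapx


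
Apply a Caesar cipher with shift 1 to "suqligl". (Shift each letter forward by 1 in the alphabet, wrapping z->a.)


Input: 'suqligl', shift = 1
Operation: for each letter, (position + 1) mod 26
Mapping: 's'(18+1=19)->'t', 'u'(20+1=21)->'v', 'q'(16+1=17)->'r', 'l'(11+1=12)->'m', 'i'(8+1=9)->'j', 'g'(6+1=7)->'h', 'l'(11+1=12)->'m'
Result: tvrmjhm


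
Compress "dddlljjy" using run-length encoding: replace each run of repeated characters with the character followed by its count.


Input: 'dddlljjy'
Operation: identify consecutive runs
Runs: 'ddd' -> d3, 'll' -> l2, 'jj' -> j2, 'y' -> y1
Encoded: d3l2j2y1


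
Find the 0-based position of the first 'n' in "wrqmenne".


Input string: 'wrqmenne'
Target: 'n'
Scanning left to right: s[0]='w', s[1]='r', s[2]='q', s[3]='m', s[4]='e', s[5]='n'
First match at index: 5


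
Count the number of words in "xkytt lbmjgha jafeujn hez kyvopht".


Input string: 'xkytt lbmjgha jafeujn hez kyvopht'
Operation: split by spaces
Words found: 'xkytt', 'lbmjgha', 'jafeujn', 'hez', 'kyvopht'
Word count: 5


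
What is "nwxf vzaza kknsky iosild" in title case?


Input string: 'nwxf vzaza kknsky iosild'
Operation: capitalize first letter of each word
Word transformations: 'nwxf'->'Nwxf', 'vzaza'->'Vzaza', 'kknsky'->'Kknsky', 'iosild'->'Iosild'
Result: Nwxf Vzaza Kknsky Iosild


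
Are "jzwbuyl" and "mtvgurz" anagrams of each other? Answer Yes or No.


String 1: 'jzwbuyl' -> sorted: 'bjluwyz'
String 2: 'mtvgurz' -> sorted: 'gmrtuvz'
Compare sorted forms: 'bjluwyz' != 'gmrtuvz'
Anagram: No


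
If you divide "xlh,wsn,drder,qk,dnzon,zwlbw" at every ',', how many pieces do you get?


Input string: 'xlh,wsn,drder,qk,dnzon,zwlbw'
Delimiter: ','
Split result: 'xlh', 'wsn', 'drder', 'qk', 'dnzon', 'zwlbw'
Number of parts: 6


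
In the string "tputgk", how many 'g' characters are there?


Input string: 'tputgk'
Target character: 'g'
Scan each position: s[4]='g'
Matches found at indices: 4
Total: 1


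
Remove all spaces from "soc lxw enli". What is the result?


Input string: 'soc lxw enli'
Operation: remove all spaces
Words: 'soc', 'lxw', 'enli'
Join without spaces: soclxwenli


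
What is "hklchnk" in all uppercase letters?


Input string: 'hklchnk'
Operation: convert each letter to uppercase
Mapping: 'h'->'H', 'k'->'K', 'l'->'L', 'c'->'C', 'h'->'H', 'n'->'N', 'k'->'K'
Result: HKLCHNK


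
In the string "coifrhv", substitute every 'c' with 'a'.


Input string: 'coifrhv'
Operation: replace 'c' with 'a'
Positions of 'c': 0
After replacement: aoifrhv


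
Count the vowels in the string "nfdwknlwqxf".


Input string: 'nfdwknlwqxf'
Operation: count vowels (a, e, i, o, u)
Scan: s[0]='n', s[1]='f', s[2]='d', s[3]='w', s[4]='k', s[5]='n', s[6]='l', s[7]='w', s[8]='q', s[9]='x', s[10]='f'
Vowels found: 0
Result: 0


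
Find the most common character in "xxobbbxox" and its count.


Input: 'xxobbbxox'
Operation: tally each character
Counts: 'b':3, 'o':2, 'x':4
Maximum: 'x' appears 4 times


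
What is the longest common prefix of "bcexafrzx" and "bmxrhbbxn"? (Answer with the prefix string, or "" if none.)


String 1: 'bcexafrzx'
String 2: 'bmxrhbbxn'
Compare position by position:
pos 0: 'b' vs 'b' match
pos 1: 'c' vs 'm' differ -> stop
Longest common prefix: "b" (length 1)


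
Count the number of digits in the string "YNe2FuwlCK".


Input string: 'YNe2FuwlCK'
Operation: count digit characters (0-9)
Scan: 'Y', 'N', 'e', '2'(digit), 'F', 'u', 'w', 'l', 'C', 'K'
Digits found: 1
Result: 1


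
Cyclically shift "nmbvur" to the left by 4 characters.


Input: 'nmbvur', shift = 4
Operation: split at index 4 and swap parts
Front part s[0:4] = 'nmbv'
Back part s[4:] = 'ur'
Rotated = back + front = 'ur' + 'nmbv'
Result: urnmbv


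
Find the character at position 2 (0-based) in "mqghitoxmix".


Input string: 'mqghitoxmix'
Operation: get character at index 2
Index mapping: s[0]='m', s[1]='q', s[2]='g'
Result: 'g'


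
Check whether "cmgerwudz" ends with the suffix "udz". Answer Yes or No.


Input string: 'cmgerwudz'
Suffix to check: 'udz'
Last 3 characters of input: 'udz'
Match: True
Result: Yes


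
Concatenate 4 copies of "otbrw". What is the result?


Input string: 'otbrw'
Operation: repeat 4 times
Concatenation: 'otbrw' + 'otbrw' + 'otbrw' + 'otbrw'
Result: otbrwotbrwotbrwotbrw


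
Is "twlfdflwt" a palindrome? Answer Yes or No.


Input string: 'twlfdflwt'
Reversed: 'twlfdflwt'
Compare pairs: s[0]='t' vs s[8]='t' (match), s[1]='w' vs s[7]='w' (match), s[2]='l' vs s[6]='l' (match), s[3]='f' vs s[5]='f' (match)
Palindrome: Yes


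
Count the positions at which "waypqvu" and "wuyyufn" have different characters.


String 1: 'waypqvu'
String 2: 'wuyyufn'
Compare each position: pos 0: 'w'=='w', pos 1: 'a'!='u', pos 2: 'y'=='y', pos 3: 'p'!='y', pos 4: 'q'!='u', pos 5: 'v'!='f', pos 6: 'u'!='n'
Differing positions: 5
Hamming distance: 5


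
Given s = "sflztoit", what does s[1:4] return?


Input string: 'sflztoit'
Operation: slice [1:4]
Extract characters: s[1]='f', s[2]='l', s[3]='z'
Result: flz


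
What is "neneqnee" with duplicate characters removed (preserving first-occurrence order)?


Input: 'neneqnee'
Operation: keep first occurrence of each character
Scan: s[0]='n' new -> keep; s[1]='e' new -> keep; s[2]='n' seen -> skip; s[3]='e' seen -> skip; s[4]='q' new -> keep; s[5]='n' seen -> skip; s[6]='e' seen -> skip; s[7]='e' seen -> skip
Result: neq


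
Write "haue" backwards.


Input string: 'haue'
Operation: reverse character order
Original order: 'h' -> 'a' -> 'u' -> 'e'
Reversed order: 'e' -> 'u' -> 'a' -> 'h'
Result: euah


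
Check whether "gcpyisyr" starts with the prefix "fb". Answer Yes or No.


Input string: 'gcpyisyr'
Prefix to check: 'fb'
First 2 characters of input: 'gc'
Match: False
Result: No


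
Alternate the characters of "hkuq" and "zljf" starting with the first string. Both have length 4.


String 1: 'hkuq'
String 2: 'zljf'
Operation: alternate characters
Pairs: 'h'+'z', 'k'+'l', 'u'+'j', 'q'+'f'
Result: hzklujqf


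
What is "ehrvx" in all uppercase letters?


Input string: 'ehrvx'
Operation: convert each letter to uppercase
Mapping: 'e'->'E', 'h'->'H', 'r'->'R', 'v'->'V', 'x'->'X'
Result: EHRVX


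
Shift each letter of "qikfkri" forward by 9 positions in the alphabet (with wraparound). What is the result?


Input: 'qikfkri', shift = 9
Operation: for each letter, (position + 9) mod 26
Mapping: 'q'(16+9=25)->'z', 'i'(8+9=17)->'r', 'k'(10+9=19)->'t', 'f'(5+9=14)->'o', 'k'(10+9=19)->'t', 'r'(17+9=26, 26 mod 26=0)->'a', 'i'(8+9=17)->'r'
Result: zrtotar


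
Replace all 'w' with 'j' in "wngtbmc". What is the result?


Input string: 'wngtbmc'
Operation: replace 'w' with 'j'
Positions of 'w': 0
After replacement: jngtbmc


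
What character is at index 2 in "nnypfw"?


Input string: 'nnypfw'
Operation: get character at index 2
Index mapping: s[0]='n', s[1]='n', s[2]='y'
Result: 'y'


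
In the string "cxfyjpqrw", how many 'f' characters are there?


Input string: 'cxfyjpqrw'
Target character: 'f'
Scan each position: s[2]='f'
Matches found at indices: 2
Total: 1


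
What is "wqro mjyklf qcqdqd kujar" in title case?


Input string: 'wqro mjyklf qcqdqd kujar'
Operation: capitalize first letter of each word
Word transformations: 'wqro'->'Wqro', 'mjyklf'->'Mjyklf', 'qcqdqd'->'Qcqdqd', 'kujar'->'Kujar'
Result: Wqro Mjyklf Qcqdqd Kujar


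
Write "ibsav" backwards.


Input string: 'ibsav'
Operation: reverse character order
Original order: 'i' -> 'b' -> 's' -> 'a' -> 'v'
Reversed order: 'v' -> 'a' -> 's' -> 'b' -> 'i'
Result: vasbi


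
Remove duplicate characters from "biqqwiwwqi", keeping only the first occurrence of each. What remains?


Input: 'biqqwiwwqi'
Operation: keep first occurrence of each character
Scan: s[0]='b' new -> keep; s[1]='i' new -> keep; s[2]='q' new -> keep; s[3]='q' seen -> skip; s[4]='w' new -> keep; s[5]='i' seen -> skip; s[6]='w' seen -> skip; s[7]='w' seen -> skip; s[8]='q' seen -> skip; s[9]='i' seen -> skip
Result: biqw


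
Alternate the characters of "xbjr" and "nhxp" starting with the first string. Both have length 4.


String 1: 'xbjr'
String 2: 'nhxp'
Operation: alternate characters
Pairs: 'x'+'n', 'b'+'h', 'j'+'x', 'r'+'p'
Result: xnbhjxrp


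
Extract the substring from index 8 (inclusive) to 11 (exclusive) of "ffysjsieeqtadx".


Input string: 'ffysjsieeqtadx'
Operation: slice [8:11]
Extract characters: s[8]='e', s[9]='q', s[10]='t'
Result: eqt


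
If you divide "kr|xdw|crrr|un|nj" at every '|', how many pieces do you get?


Input string: 'kr|xdw|crrr|un|nj'
Delimiter: '|'
Split result: 'kr', 'xdw', 'crrr', 'un', 'nj'
Number of parts: 5


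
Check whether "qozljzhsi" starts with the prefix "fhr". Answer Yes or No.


Input string: 'qozljzhsi'
Prefix to check: 'fhr'
First 3 characters of input: 'qoz'
Match: False
Result: No


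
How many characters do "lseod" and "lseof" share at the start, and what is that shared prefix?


String 1: 'lseod'
String 2: 'lseof'
Compare position by position:
pos 0: 'l' vs 'l' match
pos 1: 's' vs 's' match
pos 2: 'e' vs 'e' match
pos 3: 'o' vs 'o' match
pos 4: 'd' vs 'f' differ -> stop
Longest common prefix: "lseo" (length 4)


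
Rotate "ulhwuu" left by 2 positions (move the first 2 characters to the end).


Input: 'ulhwuu', shift = 2
Operation: split at index 2 and swap parts
Front part s[0:2] = 'ul'
Back part s[2:] = 'hwuu'
Rotated = back + front = 'hwuu' + 'ul'
Result: hwuuul


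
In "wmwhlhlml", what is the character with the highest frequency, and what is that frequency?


Input: 'wmwhlhlml'
Operation: tally each character
Counts: 'h':2, 'l':3, 'm':2, 'w':2
Maximum: 'l' appears 3 times


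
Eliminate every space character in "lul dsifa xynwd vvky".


Input string: 'lul dsifa xynwd vvky'
Operation: remove all spaces
Words: 'lul', 'dsifa', 'xynwd', 'vvky'
Join without spaces: luldsifaxynwdvvky


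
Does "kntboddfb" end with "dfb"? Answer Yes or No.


Input string: 'kntboddfb'
Suffix to check: 'dfb'
Last 3 characters of input: 'dfb'
Match: True
Result: Yes


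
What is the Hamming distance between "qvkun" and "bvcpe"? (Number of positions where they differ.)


String 1: 'qvkun'
String 2: 'bvcpe'
Compare each position: pos 0: 'q'!='b', pos 1: 'v'=='v', pos 2: 'k'!='c', pos 3: 'u'!='p', pos 4: 'n'!='e'
Differing positions: 4
Hamming distance: 4


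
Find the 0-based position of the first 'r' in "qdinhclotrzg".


Input string: 'qdinhclotrzg'
Target: 'r'
Scanning left to right: s[0]='q', s[1]='d', s[2]='i', s[3]='n', s[4]='h', s[5]='c', s[6]='l', s[7]='o', s[8]='t', s[9]='r'
First match at index: 9


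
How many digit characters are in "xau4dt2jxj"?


Input string: 'xau4dt2jxj'
Operation: count digit characters (0-9)
Scan: 'x', 'a', 'u', '4'(digit), 'd', 't', '2'(digit), 'j', 'x', 'j'
Digits found: 2
Result: 2


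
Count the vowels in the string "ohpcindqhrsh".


Input string: 'ohpcindqhrsh'
Operation: count vowels (a, e, i, o, u)
Scan: s[0]='o' (vowel), s[1]='h', s[2]='p', s[3]='c', s[4]='i' (vowel), s[5]='n', s[6]='d', s[7]='q', s[8]='h', s[9]='r', s[10]='s', s[11]='h'
Vowels found: 2
Result: 2


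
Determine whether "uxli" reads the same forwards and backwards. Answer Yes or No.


Input string: 'uxli'
Reversed: 'ilxu'
Compare pairs: s[0]='u' vs s[3]='i' (mismatch), s[1]='x' vs s[2]='l' (mismatch)
Palindrome: No


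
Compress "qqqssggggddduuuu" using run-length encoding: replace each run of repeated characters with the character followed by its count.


Input: 'qqqssggggddduuuu'
Operation: identify consecutive runs
Runs: 'qqq' -> q3, 'ss' -> s2, 'gggg' -> g4, 'ddd' -> d3, 'uuuu' -> u4
Encoded: q3s2g4d3u4


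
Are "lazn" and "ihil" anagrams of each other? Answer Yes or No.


String 1: 'lazn' -> sorted: 'alnz'
String 2: 'ihil' -> sorted: 'hiil'
Compare sorted forms: 'alnz' != 'hiil'
Anagram: No


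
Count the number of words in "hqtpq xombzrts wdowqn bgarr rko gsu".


Input string: 'hqtpq xombzrts wdowqn bgarr rko gsu'
Operation: split by spaces
Words found: 'hqtpq', 'xombzrts', 'wdowqn', 'bgarr', 'rko', 'gsu'
Word count: 6


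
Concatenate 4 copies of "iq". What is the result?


Input string: 'iq'
Operation: repeat 4 times
Concatenation: 'iq' + 'iq' + 'iq' + 'iq'
Result: iqiqiqiq


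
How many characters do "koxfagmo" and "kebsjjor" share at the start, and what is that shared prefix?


String 1: 'koxfagmo'
String 2: 'kebsjjor'
Compare position by position:
pos 0: 'k' vs 'k' match
pos 1: 'o' vs 'e' differ -> stop
Longest common prefix: "k" (length 1)


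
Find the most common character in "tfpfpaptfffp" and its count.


Input: 'tfpfpaptfffp'
Operation: tally each character
Counts: 'a':1, 'f':5, 'p':4, 't':2
Maximum: 'f' appears 5 times


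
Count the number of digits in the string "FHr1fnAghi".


Input string: 'FHr1fnAghi'
Operation: count digit characters (0-9)
Scan: 'F', 'H', 'r', '1'(digit), 'f', 'n', 'A', 'g', 'h', 'i'
Digits found: 1
Result: 1


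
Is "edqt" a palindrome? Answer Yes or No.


Input string: 'edqt'
Reversed: 'tqde'
Compare pairs: s[0]='e' vs s[3]='t' (mismatch), s[1]='d' vs s[2]='q' (mismatch)
Palindrome: No


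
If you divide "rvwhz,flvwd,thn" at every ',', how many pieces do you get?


Input string: 'rvwhz,flvwd,thn'
Delimiter: ','
Split result: 'rvwhz', 'flvwd', 'thn'
Number of parts: 3


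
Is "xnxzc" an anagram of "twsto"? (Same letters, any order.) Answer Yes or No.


String 1: 'twsto' -> sorted: 'osttw'
String 2: 'xnxzc' -> sorted: 'cnxxz'
Compare sorted forms: 'osttw' != 'cnxxz'
Anagram: No


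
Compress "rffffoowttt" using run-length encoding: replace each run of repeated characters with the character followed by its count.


Input: 'rffffoowttt'
Operation: identify consecutive runs
Runs: 'r' -> r1, 'ffff' -> f4, 'oo' -> o2, 'w' -> w1, 'ttt' -> t3
Encoded: r1f4o2w1t3


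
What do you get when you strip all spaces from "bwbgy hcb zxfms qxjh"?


Input string: 'bwbgy hcb zxfms qxjh'
Operation: remove all spaces
Words: 'bwbgy', 'hcb', 'zxfms', 'qxjh'
Join without spaces: bwbgyhcbzxfmsqxjh


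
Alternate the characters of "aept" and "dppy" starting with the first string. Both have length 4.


String 1: 'aept'
String 2: 'dppy'
Operation: alternate characters
Pairs: 'a'+'d', 'e'+'p', 'p'+'p', 't'+'y'
Result: adepppty


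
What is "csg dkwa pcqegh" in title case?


Input string: 'csg dkwa pcqegh'
Operation: capitalize first letter of each word
Word transformations: 'csg'->'Csg', 'dkwa'->'Dkwa', 'pcqegh'->'Pcqegh'
Result: Csg Dkwa Pcqegh


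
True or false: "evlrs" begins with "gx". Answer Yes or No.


Input string: 'evlrs'
Prefix to check: 'gx'
First 2 characters of input: 'ev'
Match: False
Result: No


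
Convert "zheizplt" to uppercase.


Input string: 'zheizplt'
Operation: convert each letter to uppercase
Mapping: 'z'->'Z', 'h'->'H', 'e'->'E', 'i'->'I', 'z'->'Z', 'p'->'P', 'l'->'L', 't'->'T'
Result: ZHEIZPLT


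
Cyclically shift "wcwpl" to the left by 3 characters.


Input: 'wcwpl', shift = 3
Operation: split at index 3 and swap parts
Front part s[0:3] = 'wcw'
Back part s[3:] = 'pl'
Rotated = back + front = 'pl' + 'wcw'
Result: plwcw


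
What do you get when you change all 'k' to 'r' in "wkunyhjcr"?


Input string: 'wkunyhjcr'
Operation: replace 'k' with 'r'
Positions of 'k': 1
After replacement: wrunyhjcr


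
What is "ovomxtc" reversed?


Input string: 'ovomxtc'
Operation: reverse character order
Original order: 'o' -> 'v' -> 'o' -> 'm' -> 'x' -> 't' -> 'c'
Reversed order: 'c' -> 't' -> 'x' -> 'm' -> 'o' -> 'v' -> 'o'
Result: ctxmovo


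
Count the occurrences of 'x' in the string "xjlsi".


Input string: 'xjlsi'
Target character: 'x'
Scan each position: s[0]='x'
Matches found at indices: 0
Total: 1


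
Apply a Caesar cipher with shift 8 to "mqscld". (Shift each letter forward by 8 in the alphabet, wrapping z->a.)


Input: 'mqscld', shift = 8
Operation: for each letter, (position + 8) mod 26
Mapping: 'm'(12+8=20)->'u', 'q'(16+8=24)->'y', 's'(18+8=26, 26 mod 26=0)->'a', 'c'(2+8=10)->'k', 'l'(11+8=19)->'t', 'd'(3+8=11)->'l'
Result: uyaktl


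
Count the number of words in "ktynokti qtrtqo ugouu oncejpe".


Input string: 'ktynokti qtrtqo ugouu oncejpe'
Operation: split by spaces
Words found: 'ktynokti', 'qtrtqo', 'ugouu', 'oncejpe'
Word count: 4


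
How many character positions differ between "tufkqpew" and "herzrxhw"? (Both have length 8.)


String 1: 'tufkqpew'
String 2: 'herzrxhw'
Compare each position: pos 0: 't'!='h', pos 1: 'u'!='e', pos 2: 'f'!='r', pos 3: 'k'!='z', pos 4: 'q'!='r', pos 5: 'p'!='x', pos 6: 'e'!='h', pos 7: 'w'=='w'
Differing positions: 7
Hamming distance: 7


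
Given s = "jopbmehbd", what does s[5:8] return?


Input string: 'jopbmehbd'
Operation: slice [5:8]
Extract characters: s[5]='e', s[6]='h', s[7]='b'
Result: ehb


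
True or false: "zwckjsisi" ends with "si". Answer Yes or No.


Input string: 'zwckjsisi'
Suffix to check: 'si'
Last 2 characters of input: 'si'
Match: True
Result: Yes


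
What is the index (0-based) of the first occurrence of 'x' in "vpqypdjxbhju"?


Input string: 'vpqypdjxbhju'
Target: 'x'
Scanning left to right: s[0]='v', s[1]='p', s[2]='q', s[3]='y', s[4]='p', s[5]='d', s[6]='j', s[7]='x'
First match at index: 7


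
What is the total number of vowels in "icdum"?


Input string: 'icdum'
Operation: count vowels (a, e, i, o, u)
Scan: s[0]='i' (vowel), s[1]='c', s[2]='d', s[3]='u' (vowel), s[4]='m'
Vowels found: 2
Result: 2


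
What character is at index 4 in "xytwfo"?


Input string: 'xytwfo'
Operation: get character at index 4
Index mapping: s[0]='x', s[1]='y', s[2]='t', s[3]='w', s[4]='f'
Result: 'f'


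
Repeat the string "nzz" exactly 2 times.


Input string: 'nzz'
Operation: repeat 2 times
Concatenation: 'nzz' + 'nzz'
Result: nzznzz


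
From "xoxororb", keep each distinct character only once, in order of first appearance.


Input: 'xoxororb'
Operation: keep first occurrence of each character
Scan: s[0]='x' new -> keep; s[1]='o' new -> keep; s[2]='x' seen -> skip; s[3]='o' seen -> skip; s[4]='r' new -> keep; s[5]='o' seen -> skip; s[6]='r' seen -> skip; s[7]='b' new -> keep
Result: xorb


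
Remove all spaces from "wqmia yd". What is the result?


Input string: 'wqmia yd'
Operation: remove all spaces
Words: 'wqmia', 'yd'
Join without spaces: wqmiayd


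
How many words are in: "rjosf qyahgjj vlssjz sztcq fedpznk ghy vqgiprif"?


Input string: 'rjosf qyahgjj vlssjz sztcq fedpznk ghy vqgiprif'
Operation: split by spaces
Words found: 'rjosf', 'qyahgjj', 'vlssjz', 'sztcq', 'fedpznk', 'ghy', 'vqgiprif'
Word count: 7


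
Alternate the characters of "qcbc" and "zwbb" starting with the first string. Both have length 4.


String 1: 'qcbc'
String 2: 'zwbb'
Operation: alternate characters
Pairs: 'q'+'z', 'c'+'w', 'b'+'b', 'c'+'b'
Result: qzcwbbcb


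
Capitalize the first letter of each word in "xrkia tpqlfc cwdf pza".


Input string: 'xrkia tpqlfc cwdf pza'
Operation: capitalize first letter of each word
Word transformations: 'xrkia'->'Xrkia', 'tpqlfc'->'Tpqlfc', 'cwdf'->'Cwdf', 'pza'->'Pza'
Result: Xrkia Tpqlfc Cwdf Pza


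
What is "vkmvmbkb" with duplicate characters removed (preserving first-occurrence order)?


Input: 'vkmvmbkb'
Operation: keep first occurrence of each character
Scan: s[0]='v' new -> keep; s[1]='k' new -> keep; s[2]='m' new -> keep; s[3]='v' seen -> skip; s[4]='m' seen -> skip; s[5]='b' new -> keep; s[6]='k' seen -> skip; s[7]='b' seen -> skip
Result: vkmb


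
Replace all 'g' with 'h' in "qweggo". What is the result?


Input string: 'qweggo'
Operation: replace 'g' with 'h'
Positions of 'g': 3, 4
After replacement: qwehho


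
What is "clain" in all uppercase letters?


Input string: 'clain'
Operation: convert each letter to uppercase
Mapping: 'c'->'C', 'l'->'L', 'a'->'A', 'i'->'I', 'n'->'N'
Result: CLAIN


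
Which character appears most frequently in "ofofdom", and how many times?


Input: 'ofofdom'
Operation: tally each character
Counts: 'd':1, 'f':2, 'm':1, 'o':3
Maximum: 'o' appears 3 times


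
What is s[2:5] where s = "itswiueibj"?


Input string: 'itswiueibj'
Operation: slice [2:5]
Extract characters: s[2]='s', s[3]='w', s[4]='i'
Result: swi


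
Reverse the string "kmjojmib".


Input string: 'kmjojmib'
Operation: reverse character order
Original order: 'k' -> 'm' -> 'j' -> 'o' -> 'j' -> 'm' -> 'i' -> 'b'
Reversed order: 'b' -> 'i' -> 'm' -> 'j' -> 'o' -> 'j' -> 'm' -> 'k'
Result: bimjojmk


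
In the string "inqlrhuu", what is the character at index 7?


Input string: 'inqlrhuu'
Operation: get character at index 7
Index mapping: s[0]='i', s[1]='n', s[2]='q', s[3]='l', s[4]='r', s[5]='h', s[6]='u', s[7]='u'
Result: 'u'


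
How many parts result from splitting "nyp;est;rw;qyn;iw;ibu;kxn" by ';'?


Input string: 'nyp;est;rw;qyn;iw;ibu;kxn'
Delimiter: ';'
Split result: 'nyp', 'est', 'rw', 'qyn', 'iw', 'ibu', 'kxn'
Number of parts: 7


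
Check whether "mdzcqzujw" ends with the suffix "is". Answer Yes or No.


Input string: 'mdzcqzujw'
Suffix to check: 'is'
Last 2 characters of input: 'jw'
Match: False
Result: No


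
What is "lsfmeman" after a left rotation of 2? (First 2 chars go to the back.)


Input: 'lsfmeman', shift = 2
Operation: split at index 2 and swap parts
Front part s[0:2] = 'ls'
Back part s[2:] = 'fmeman'
Rotated = back + front = 'fmeman' + 'ls'
Result: fmemanls


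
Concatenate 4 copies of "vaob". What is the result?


Input string: 'vaob'
Operation: repeat 4 times
Concatenation: 'vaob' + 'vaob' + 'vaob' + 'vaob'
Result: vaobvaobvaobvaob


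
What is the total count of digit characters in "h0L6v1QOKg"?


Input string: 'h0L6v1QOKg'
Operation: count digit characters (0-9)
Scan: 'h', '0'(digit), 'L', '6'(digit), 'v', '1'(digit), 'Q', 'O', 'K', 'g'
Digits found: 3
Result: 3


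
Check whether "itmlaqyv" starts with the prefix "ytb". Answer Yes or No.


Input string: 'itmlaqyv'
Prefix to check: 'ytb'
First 3 characters of input: 'itm'
Match: False
Result: No


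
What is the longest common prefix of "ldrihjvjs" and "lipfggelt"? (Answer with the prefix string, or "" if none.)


String 1: 'ldrihjvjs'
String 2: 'lipfggelt'
Compare position by position:
pos 0: 'l' vs 'l' match
pos 1: 'd' vs 'i' differ -> stop
Longest common prefix: "l" (length 1)


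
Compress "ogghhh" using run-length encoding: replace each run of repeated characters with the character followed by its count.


Input: 'ogghhh'
Operation: identify consecutive runs
Runs: 'o' -> o1, 'gg' -> g2, 'hhh' -> h3
Encoded: o1g2h3


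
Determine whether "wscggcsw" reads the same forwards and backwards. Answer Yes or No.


Input string: 'wscggcsw'
Reversed: 'wscggcsw'
Compare pairs: s[0]='w' vs s[7]='w' (match), s[1]='s' vs s[6]='s' (match), s[2]='c' vs s[5]='c' (match), s[3]='g' vs s[4]='g' (match)
Palindrome: Yes


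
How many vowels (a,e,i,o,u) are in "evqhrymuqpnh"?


Input string: 'evqhrymuqpnh'
Operation: count vowels (a, e, i, o, u)
Scan: s[0]='e' (vowel), s[1]='v', s[2]='q', s[3]='h', s[4]='r', s[5]='y', s[6]='m', s[7]='u' (vowel), s[8]='q', s[9]='p', s[10]='n', s[11]='h'
Vowels found: 2
Result: 2


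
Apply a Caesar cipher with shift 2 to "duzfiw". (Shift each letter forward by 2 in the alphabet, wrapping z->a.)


Input: 'duzfiw', shift = 2
Operation: for each letter, (position + 2) mod 26
Mapping: 'd'(3+2=5)->'f', 'u'(20+2=22)->'w', 'z'(25+2=27, 27 mod 26=1)->'b', 'f'(5+2=7)->'h', 'i'(8+2=10)->'k', 'w'(22+2=24)->'y'
Result: fwbhky


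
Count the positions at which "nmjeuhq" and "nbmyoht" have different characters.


String 1: 'nmjeuhq'
String 2: 'nbmyoht'
Compare each position: pos 0: 'n'=='n', pos 1: 'm'!='b', pos 2: 'j'!='m', pos 3: 'e'!='y', pos 4: 'u'!='o', pos 5: 'h'=='h', pos 6: 'q'!='t'
Differing positions: 5
Hamming distance: 5


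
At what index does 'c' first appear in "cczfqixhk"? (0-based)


Input string: 'cczfqixhk'
Target: 'c'
Scanning left to right: s[0]='c'
First match at index: 0


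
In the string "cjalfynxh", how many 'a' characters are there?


Input string: 'cjalfynxh'
Target character: 'a'
Scan each position: s[2]='a'
Matches found at indices: 2
Total: 1


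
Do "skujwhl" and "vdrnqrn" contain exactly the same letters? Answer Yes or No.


String 1: 'skujwhl' -> sorted: 'hjklsuw'
String 2: 'vdrnqrn' -> sorted: 'dnnqrrv'
Compare sorted forms: 'hjklsuw' != 'dnnqrrv'
Anagram: No


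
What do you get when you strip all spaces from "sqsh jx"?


Input string: 'sqsh jx'
Operation: remove all spaces
Words: 'sqsh', 'jx'
Join without spaces: sqshjx


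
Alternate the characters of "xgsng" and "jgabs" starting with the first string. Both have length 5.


String 1: 'xgsng'
String 2: 'jgabs'
Operation: alternate characters
Pairs: 'x'+'j', 'g'+'g', 's'+'a', 'n'+'b', 'g'+'s'
Result: xjggsanbgs


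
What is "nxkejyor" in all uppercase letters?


Input string: 'nxkejyor'
Operation: convert each letter to uppercase
Mapping: 'n'->'N', 'x'->'X', 'k'->'K', 'e'->'E', 'j'->'J', 'y'->'Y', 'o'->'O', 'r'->'R'
Result: NXKEJYOR


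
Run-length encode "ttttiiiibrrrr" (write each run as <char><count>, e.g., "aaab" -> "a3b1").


Input: 'ttttiiiibrrrr'
Operation: identify consecutive runs
Runs: 'tttt' -> t4, 'iiii' -> i4, 'b' -> b1, 'rrrr' -> r4
Encoded: t4i4b1r4


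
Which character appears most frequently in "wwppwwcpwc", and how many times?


Input: 'wwppwwcpwc'
Operation: tally each character
Counts: 'c':2, 'p':3, 'w':5
Maximum: 'w' appears 5 times


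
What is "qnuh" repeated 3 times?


Input string: 'qnuh'
Operation: repeat 3 times
Concatenation: 'qnuh' + 'qnuh' + 'qnuh'
Result: qnuhqnuhqnuh


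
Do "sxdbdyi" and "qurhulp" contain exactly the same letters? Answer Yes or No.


String 1: 'sxdbdyi' -> sorted: 'bddisxy'
String 2: 'qurhulp' -> sorted: 'hlpqruu'
Compare sorted forms: 'bddisxy' != 'hlpqruu'
Anagram: No


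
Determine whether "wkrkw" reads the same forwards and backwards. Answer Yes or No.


Input string: 'wkrkw'
Reversed: 'wkrkw'
Compare pairs: s[0]='w' vs s[4]='w' (match), s[1]='k' vs s[3]='k' (match)
Palindrome: Yes


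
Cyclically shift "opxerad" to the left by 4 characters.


Input: 'opxerad', shift = 4
Operation: split at index 4 and swap parts
Front part s[0:4] = 'opxe'
Back part s[4:] = 'rad'
Rotated = back + front = 'rad' + 'opxe'
Result: radopxe


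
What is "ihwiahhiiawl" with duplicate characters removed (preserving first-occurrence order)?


Input: 'ihwiahhiiawl'
Operation: keep first occurrence of each character
Scan: s[0]='i' new -> keep; s[1]='h' new -> keep; s[2]='w' new -> keep; s[3]='i' seen -> skip; s[4]='a' new -> keep; s[5]='h' seen -> skip; s[6]='h' seen -> skip; s[7]='i' seen -> skip; s[8]='i' seen -> skip; s[9]='a' seen -> skip; s[10]='w' seen -> skip; s[11]='l' new -> keep
Result: ihwal


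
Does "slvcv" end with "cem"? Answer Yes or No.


Input string: 'slvcv'
Suffix to check: 'cem'
Last 3 characters of input: 'vcv'
Match: False
Result: No


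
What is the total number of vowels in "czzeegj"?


Input string: 'czzeegj'
Operation: count vowels (a, e, i, o, u)
Scan: s[0]='c', s[1]='z', s[2]='z', s[3]='e' (vowel), s[4]='e' (vowel), s[5]='g', s[6]='j'
Vowels found: 2
Result: 2


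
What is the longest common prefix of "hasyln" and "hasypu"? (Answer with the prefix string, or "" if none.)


String 1: 'hasyln'
String 2: 'hasypu'
Compare position by position:
pos 0: 'h' vs 'h' match
pos 1: 'a' vs 'a' match
pos 2: 's' vs 's' match
pos 3: 'y' vs 'y' match
pos 4: 'l' vs 'p' differ -> stop
Longest common prefix: "hasy" (length 4)


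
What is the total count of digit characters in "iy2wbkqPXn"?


Input string: 'iy2wbkqPXn'
Operation: count digit characters (0-9)
Scan: 'i', 'y', '2'(digit), 'w', 'b', 'k', 'q', 'P', 'X', 'n'
Digits found: 1
Result: 1


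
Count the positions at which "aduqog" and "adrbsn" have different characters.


String 1: 'aduqog'
String 2: 'adrbsn'
Compare each position: pos 0: 'a'=='a', pos 1: 'd'=='d', pos 2: 'u'!='r', pos 3: 'q'!='b', pos 4: 'o'!='s', pos 5: 'g'!='n'
Differing positions: 4
Hamming distance: 4


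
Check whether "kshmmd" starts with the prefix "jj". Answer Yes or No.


Input string: 'kshmmd'
Prefix to check: 'jj'
First 2 characters of input: 'ks'
Match: False
Result: No


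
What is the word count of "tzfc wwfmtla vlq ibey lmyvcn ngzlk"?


Input string: 'tzfc wwfmtla vlq ibey lmyvcn ngzlk'
Operation: split by spaces
Words found: 'tzfc', 'wwfmtla', 'vlq', 'ibey', 'lmyvcn', 'ngzlk'
Word count: 6


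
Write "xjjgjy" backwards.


Input string: 'xjjgjy'
Operation: reverse character order
Original order: 'x' -> 'j' -> 'j' -> 'g' -> 'j' -> 'y'
Reversed order: 'y' -> 'j' -> 'g' -> 'j' -> 'j' -> 'x'
Result: yjgjjx


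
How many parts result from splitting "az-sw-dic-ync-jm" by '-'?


Input string: 'az-sw-dic-ync-jm'
Delimiter: '-'
Split result: 'az', 'sw', 'dic', 'ync', 'jm'
Number of parts: 5


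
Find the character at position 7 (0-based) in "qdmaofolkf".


Input string: 'qdmaofolkf'
Operation: get character at index 7
Index mapping: s[0]='q', s[1]='d', s[2]='m', s[3]='a', s[4]='o', s[5]='f', s[6]='o', s[7]='l'
Result: 'l'


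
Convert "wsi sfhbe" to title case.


Input string: 'wsi sfhbe'
Operation: capitalize first letter of each word
Word transformations: 'wsi'->'Wsi', 'sfhbe'->'Sfhbe'
Result: Wsi Sfhbe


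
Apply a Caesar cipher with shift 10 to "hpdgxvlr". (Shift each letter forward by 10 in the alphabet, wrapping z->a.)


Input: 'hpdgxvlr', shift = 10
Operation: for each letter, (position + 10) mod 26
Mapping: 'h'(7+10=17)->'r', 'p'(15+10=25)->'z', 'd'(3+10=13)->'n', 'g'(6+10=16)->'q', 'x'(23+10=33, 33 mod 26=7)->'h', 'v'(21+10=31, 31 mod 26=5)->'f', 'l'(11+10=21)->'v', 'r'(17+10=27, 27 mod 26=1)->'b'
Result: rznqhfvb


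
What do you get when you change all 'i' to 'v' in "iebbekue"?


Input string: 'iebbekue'
Operation: replace 'i' with 'v'
Positions of 'i': 0
After replacement: vebbekue


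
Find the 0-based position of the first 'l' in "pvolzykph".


Input string: 'pvolzykph'
Target: 'l'
Scanning left to right: s[0]='p', s[1]='v', s[2]='o', s[3]='l'
First match at index: 3


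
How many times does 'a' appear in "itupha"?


Input string: 'itupha'
Target character: 'a'
Scan each position: s[5]='a'
Matches found at indices: 5
Total: 1


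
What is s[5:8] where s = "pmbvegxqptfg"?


Input string: 'pmbvegxqptfg'
Operation: slice [5:8]
Extract characters: s[5]='g', s[6]='x', s[7]='q'
Result: gxq


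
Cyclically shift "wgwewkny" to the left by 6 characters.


Input: 'wgwewkny', shift = 6
Operation: split at index 6 and swap parts
Front part s[0:6] = 'wgwewk'
Back part s[6:] = 'ny'
Rotated = back + front = 'ny' + 'wgwewk'
Result: nywgwewk


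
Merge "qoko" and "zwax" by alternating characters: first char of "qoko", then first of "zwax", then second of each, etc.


String 1: 'qoko'
String 2: 'zwax'
Operation: alternate characters
Pairs: 'q'+'z', 'o'+'w', 'k'+'a', 'o'+'x'
Result: qzowkaox


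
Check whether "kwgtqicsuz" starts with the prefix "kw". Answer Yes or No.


Input string: 'kwgtqicsuz'
Prefix to check: 'kw'
First 2 characters of input: 'kw'
Match: True
Result: Yes


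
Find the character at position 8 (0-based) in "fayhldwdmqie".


Input string: 'fayhldwdmqie'
Operation: get character at index 8
Index mapping: s[0]='f', s[1]='a', s[2]='y', s[3]='h', s[4]='l', s[5]='d', s[6]='w', s[7]='d', s[8]='m'
Result: 'm'


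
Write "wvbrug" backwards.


Input string: 'wvbrug'
Operation: reverse character order
Original order: 'w' -> 'v' -> 'b' -> 'r' -> 'u' -> 'g'
Reversed order: 'g' -> 'u' -> 'r' -> 'b' -> 'v' -> 'w'
Result: gurbvw


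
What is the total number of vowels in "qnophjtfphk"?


Input string: 'qnophjtfphk'
Operation: count vowels (a, e, i, o, u)
Scan: s[0]='q', s[1]='n', s[2]='o' (vowel), s[3]='p', s[4]='h', s[5]='j', s[6]='t', s[7]='f', s[8]='p', s[9]='h', s[10]='k'
Vowels found: 1
Result: 1


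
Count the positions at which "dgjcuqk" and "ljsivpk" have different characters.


String 1: 'dgjcuqk'
String 2: 'ljsivpk'
Compare each position: pos 0: 'd'!='l', pos 1: 'g'!='j', pos 2: 'j'!='s', pos 3: 'c'!='i', pos 4: 'u'!='v', pos 5: 'q'!='p', pos 6: 'k'=='k'
Differing positions: 6
Hamming distance: 6


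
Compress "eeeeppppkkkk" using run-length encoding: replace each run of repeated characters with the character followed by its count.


Input: 'eeeeppppkkkk'
Operation: identify consecutive runs
Runs: 'eeee' -> e4, 'pppp' -> p4, 'kkkk' -> k4
Encoded: e4p4k4


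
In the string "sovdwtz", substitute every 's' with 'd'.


Input string: 'sovdwtz'
Operation: replace 's' with 'd'
Positions of 's': 0
After replacement: dovdwtz


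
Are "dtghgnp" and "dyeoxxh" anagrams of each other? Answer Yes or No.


String 1: 'dtghgnp' -> sorted: 'dgghnpt'
String 2: 'dyeoxxh' -> sorted: 'dehoxxy'
Compare sorted forms: 'dgghnpt' != 'dehoxxy'
Anagram: No


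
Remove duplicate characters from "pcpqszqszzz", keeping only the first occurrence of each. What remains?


Input: 'pcpqszqszzz'
Operation: keep first occurrence of each character
Scan: s[0]='p' new -> keep; s[1]='c' new -> keep; s[2]='p' seen -> skip; s[3]='q' new -> keep; s[4]='s' new -> keep; s[5]='z' new -> keep; s[6]='q' seen -> skip; s[7]='s' seen -> skip; s[8]='z' seen -> skip; s[9]='z' seen -> skip; s[10]='z' seen -> skip
Result: pcqsz


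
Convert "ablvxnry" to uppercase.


Input string: 'ablvxnry'
Operation: convert each letter to uppercase
Mapping: 'a'->'A', 'b'->'B', 'l'->'L', 'v'->'V', 'x'->'X', 'n'->'N', 'r'->'R', 'y'->'Y'
Result: ABLVXNRY


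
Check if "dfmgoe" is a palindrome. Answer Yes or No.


Input string: 'dfmgoe'
Reversed: 'eogmfd'
Compare pairs: s[0]='d' vs s[5]='e' (mismatch), s[1]='f' vs s[4]='o' (mismatch), s[2]='m' vs s[3]='g' (mismatch)
Palindrome: No


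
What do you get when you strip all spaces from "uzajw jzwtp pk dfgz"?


Input string: 'uzajw jzwtp pk dfgz'
Operation: remove all spaces
Words: 'uzajw', 'jzwtp', 'pk', 'dfgz'
Join without spaces: uzajwjzwtppkdfgz


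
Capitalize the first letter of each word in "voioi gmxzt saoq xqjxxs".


Input string: 'voioi gmxzt saoq xqjxxs'
Operation: capitalize first letter of each word
Word transformations: 'voioi'->'Voioi', 'gmxzt'->'Gmxzt', 'saoq'->'Saoq', 'xqjxxs'->'Xqjxxs'
Result: Voioi Gmxzt Saoq Xqjxxs


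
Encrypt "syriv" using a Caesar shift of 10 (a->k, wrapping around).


Input: 'syriv', shift = 10
Operation: for each letter, (position + 10) mod 26
Mapping: 's'(18+10=28, 28 mod 26=2)->'c', 'y'(24+10=34, 34 mod 26=8)->'i', 'r'(17+10=27, 27 mod 26=1)->'b', 'i'(8+10=18)->'s', 'v'(21+10=31, 31 mod 26=5)->'f'
Result: cibsf


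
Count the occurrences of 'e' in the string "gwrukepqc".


Input string: 'gwrukepqc'
Target character: 'e'
Scan each position: s[5]='e'
Matches found at indices: 5
Total: 1


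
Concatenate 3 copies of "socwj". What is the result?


Input string: 'socwj'
Operation: repeat 3 times
Concatenation: 'socwj' + 'socwj' + 'socwj'
Result: socwjsocwjsocwj


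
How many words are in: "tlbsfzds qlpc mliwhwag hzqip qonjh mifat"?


Input string: 'tlbsfzds qlpc mliwhwag hzqip qonjh mifat'
Operation: split by spaces
Words found: 'tlbsfzds', 'qlpc', 'mliwhwag', 'hzqip', 'qonjh', 'mifat'
Word count: 6


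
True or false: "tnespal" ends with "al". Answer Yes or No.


Input string: 'tnespal'
Suffix to check: 'al'
Last 2 characters of input: 'al'
Match: True
Result: Yes


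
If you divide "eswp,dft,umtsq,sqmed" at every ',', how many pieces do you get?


Input string: 'eswp,dft,umtsq,sqmed'
Delimiter: ','
Split result: 'eswp', 'dft', 'umtsq', 'sqmed'
Number of parts: 4


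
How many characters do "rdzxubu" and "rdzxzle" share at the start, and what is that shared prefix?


String 1: 'rdzxubu'
String 2: 'rdzxzle'
Compare position by position:
pos 0: 'r' vs 'r' match
pos 1: 'd' vs 'd' match
pos 2: 'z' vs 'z' match
pos 3: 'x' vs 'x' match
pos 4: 'u' vs 'z' differ -> stop
Longest common prefix: "rdzx" (length 4)


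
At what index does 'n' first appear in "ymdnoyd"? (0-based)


Input string: 'ymdnoyd'
Target: 'n'
Scanning left to right: s[0]='y', s[1]='m', s[2]='d', s[3]='n'
First match at index: 3


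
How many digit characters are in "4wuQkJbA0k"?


Input string: '4wuQkJbA0k'
Operation: count digit characters (0-9)
Scan: '4'(digit), 'w', 'u', 'Q', 'k', 'J', 'b', 'A', '0'(digit), 'k'
Digits found: 2
Result: 2


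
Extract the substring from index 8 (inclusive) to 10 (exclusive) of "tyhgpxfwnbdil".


Input string: 'tyhgpxfwnbdil'
Operation: slice [8:10]
Extract characters: s[8]='n', s[9]='b'
Result: nb


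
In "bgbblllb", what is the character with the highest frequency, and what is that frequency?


Input: 'bgbblllb'
Operation: tally each character
Counts: 'b':4, 'g':1, 'l':3
Maximum: 'b' appears 4 times


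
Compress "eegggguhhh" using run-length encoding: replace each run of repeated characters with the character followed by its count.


Input: 'eegggguhhh'
Operation: identify consecutive runs
Runs: 'ee' -> e2, 'gggg' -> g4, 'u' -> u1, 'hhh' -> h3
Encoded: e2g4u1h3


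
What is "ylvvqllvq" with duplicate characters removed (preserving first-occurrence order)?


Input: 'ylvvqllvq'
Operation: keep first occurrence of each character
Scan: s[0]='y' new -> keep; s[1]='l' new -> keep; s[2]='v' new -> keep; s[3]='v' seen -> skip; s[4]='q' new -> keep; s[5]='l' seen -> skip; s[6]='l' seen -> skip; s[7]='v' seen -> skip; s[8]='q' seen -> skip
Result: ylvq


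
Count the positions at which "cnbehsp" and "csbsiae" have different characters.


String 1: 'cnbehsp'
String 2: 'csbsiae'
Compare each position: pos 0: 'c'=='c', pos 1: 'n'!='s', pos 2: 'b'=='b', pos 3: 'e'!='s', pos 4: 'h'!='i', pos 5: 's'!='a', pos 6: 'p'!='e'
Differing positions: 5
Hamming distance: 5


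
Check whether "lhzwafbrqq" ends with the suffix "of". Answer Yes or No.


Input string: 'lhzwafbrqq'
Suffix to check: 'of'
Last 2 characters of input: 'qq'
Match: False
Result: No


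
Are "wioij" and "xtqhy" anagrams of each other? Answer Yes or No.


String 1: 'wioij' -> sorted: 'iijow'
String 2: 'xtqhy' -> sorted: 'hqtxy'
Compare sorted forms: 'iijow' != 'hqtxy'
Anagram: No


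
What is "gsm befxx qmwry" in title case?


Input string: 'gsm befxx qmwry'
Operation: capitalize first letter of each word
Word transformations: 'gsm'->'Gsm', 'befxx'->'Befxx', 'qmwry'->'Qmwry'
Result: Gsm Befxx Qmwry


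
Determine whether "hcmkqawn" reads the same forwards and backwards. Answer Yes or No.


Input string: 'hcmkqawn'
Reversed: 'nwaqkmch'
Compare pairs: s[0]='h' vs s[7]='n' (mismatch), s[1]='c' vs s[6]='w' (mismatch), s[2]='m' vs s[5]='a' (mismatch), s[3]='k' vs s[4]='q' (mismatch)
Palindrome: No
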